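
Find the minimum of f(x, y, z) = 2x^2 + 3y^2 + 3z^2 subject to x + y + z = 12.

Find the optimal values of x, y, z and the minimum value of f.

Using Lagrange multipliers on f = 2x^2 + 3y^2 + 3z^2 with constraint x + y + z = 12:
Conditions: 2*2*x = lambda, 2*3*y = lambda, 2*3*z = lambda
So x = lambda/4, y = lambda/6, z = lambda/6
Substituting into constraint: lambda * (7/12) = 12
lambda = 144/7
x = 36/7, y = 24/7, z = 24/7
Minimum value = 864/7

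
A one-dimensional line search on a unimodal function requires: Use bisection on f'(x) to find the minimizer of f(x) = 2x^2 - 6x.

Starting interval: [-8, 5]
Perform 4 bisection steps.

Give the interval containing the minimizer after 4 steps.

Finding critical point of f(x) = 2x^2 - 6x using bisection on f'(x) = 4x + -6.
f'(x) = 0 when x = 3/2.
Starting interval: [-8, 5]
Step 1: mid = -3/2, f'(mid) = -12, new interval = [-3/2, 5]
Step 2: mid = 7/4, f'(mid) = 1, new interval = [-3/2, 7/4]
Step 3: mid = 1/8, f'(mid) = -11/2, new interval = [1/8, 7/4]
Step 4: mid = 15/16, f'(mid) = -9/4, new interval = [15/16, 7/4]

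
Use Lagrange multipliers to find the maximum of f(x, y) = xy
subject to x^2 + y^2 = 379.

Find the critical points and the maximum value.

Lagrange conditions: y = 2*lambda*x and x = 2*lambda*y
If x = 0 then y = 0, violating the constraint, so x, y != 0.
Dividing: y/x = x/y => x^2 = y^2 => y = x or y = -x
Constraint: 2x^2 = 379 => x^2 = 379/2 => x = +/-sqrt(379/2)
Critical points: (sqrt(379/2), sqrt(379/2)), (-sqrt(379/2), -sqrt(379/2)), (sqrt(379/2), -sqrt(379/2)), (-sqrt(379/2), sqrt(379/2))
  y = x:  xy = x^2 = 379/2  at (sqrt(379/2), sqrt(379/2)) and (-sqrt(379/2), -sqrt(379/2))
  y = -x: xy = -x^2 = -379/2 at (sqrt(379/2), -sqrt(379/2)) and (-sqrt(379/2), sqrt(379/2))
Maximum xy = 379/2 at (sqrt(379/2), sqrt(379/2)) and (-sqrt(379/2), -sqrt(379/2))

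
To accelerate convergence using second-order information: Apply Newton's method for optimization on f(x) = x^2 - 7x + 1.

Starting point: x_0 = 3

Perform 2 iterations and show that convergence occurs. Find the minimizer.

f(x) = x^2 - 7x + 1, f'(x) = 2x + (-7), f''(x) = 2
Step 1: f'(3) = -1, x_1 = 3 - -1/2 = 7/2
Step 2: f'(7/2) = 0, x_2 = 7/2 (converged)
Newton's method converges in 1 step for quadratics.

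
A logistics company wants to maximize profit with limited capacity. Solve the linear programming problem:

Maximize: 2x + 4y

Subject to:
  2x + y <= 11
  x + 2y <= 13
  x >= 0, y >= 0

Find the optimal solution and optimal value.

Feasible vertices: (0, 0), (0, 13/2), (3, 5), (11/2, 0)
Objective 2x + 4y at each:
  (0, 0): 0
  (0, 13/2): 26
  (3, 5): 26
  (11/2, 0): 11
Maximum is 26 at (0, 13/2).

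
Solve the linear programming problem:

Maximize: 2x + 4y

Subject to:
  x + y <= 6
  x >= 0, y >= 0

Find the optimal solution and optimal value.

The feasible region has vertices at [(0, 0), (6, 0), (0, 6)].
Checking objective 2x + 4y at each vertex:
  (0, 0): 2*0 + 4*0 = 0
  (6, 0): 2*6 + 4*0 = 12
  (0, 6): 2*0 + 4*6 = 24
Maximum is 24 at (0, 6).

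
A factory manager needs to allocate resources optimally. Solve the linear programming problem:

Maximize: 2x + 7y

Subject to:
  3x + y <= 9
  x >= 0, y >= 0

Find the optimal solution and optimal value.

The feasible region has vertices at [(0, 0), (3, 0), (0, 9)].
Checking objective 2x + 7y at each vertex:
  (0, 0): 2*0 + 7*0 = 0
  (3, 0): 2*3 + 7*0 = 6
  (0, 9): 2*0 + 7*9 = 63
Maximum is 63 at (0, 9).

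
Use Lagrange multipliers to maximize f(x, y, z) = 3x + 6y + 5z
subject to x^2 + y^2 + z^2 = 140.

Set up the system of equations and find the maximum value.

Lagrange conditions: 3 = 2*lambda*x, 6 = 2*lambda*y, 5 = 2*lambda*z
So x:3 = y:6 = z:5, i.e. x = 3t, y = 6t, z = 5t
Constraint: t^2*(3^2 + 6^2 + 5^2) = 140
  t^2 * 70 = 140  =>  t = sqrt(2)
Maximum = 3*3t + 6*6t + 5*5t = 70*sqrt(2) = sqrt(9800)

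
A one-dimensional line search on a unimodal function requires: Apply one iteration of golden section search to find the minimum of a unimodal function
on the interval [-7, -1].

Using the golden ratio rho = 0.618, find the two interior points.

Golden section search on [-7, -1].
Golden ratio rho = 0.618 (approx).
Interior points:
  x_1 = -7 + (1-0.618)*6 = -4.7080
  x_2 = -7 + 0.618*6 = -3.2920
Compare f(x_1) and f(x_2) to determine which subinterval to keep.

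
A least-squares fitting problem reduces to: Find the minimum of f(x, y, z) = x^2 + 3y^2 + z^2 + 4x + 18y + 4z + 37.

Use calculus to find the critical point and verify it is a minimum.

f(x,y,z) = x^2 + 3y^2 + z^2 + 4x + 18y + 4z + 37
df/dx = 2x + (4) = 0 => x = -2
df/dy = 6y + (18) = 0 => y = -3
df/dz = 2z + (4) = 0 => z = -2
f(-2,-3,-2) = 1*(-2)^2 + 3*(-3)^2 + 1*(-2)^2 + 4*(-2) + 18*(-3) + 4*(-2) + 37 = 2
Hessian is diagonal with entries 2, 6, 2 > 0, confirmed minimum.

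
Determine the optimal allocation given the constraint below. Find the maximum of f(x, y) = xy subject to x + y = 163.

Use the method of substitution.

Substitute y = 163 - x into f(x,y) = xy:
g(x) = x(163 - x) = 163x - x^2
g'(x) = 163 - 2x = 0  =>  x = 163/2
y = 163 - 163/2 = 163/2
Maximum value = (163/2) * (163/2) = 26569/4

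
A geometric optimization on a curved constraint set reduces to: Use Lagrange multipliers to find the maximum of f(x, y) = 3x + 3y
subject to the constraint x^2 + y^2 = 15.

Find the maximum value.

Set up Lagrange conditions: grad f = lambda * grad g
  3 = 2*lambda*x
  3 = 2*lambda*y
From these: x/y = 3/3, so x = 3t, y = 3t for some t.
Substitute into constraint: (3t)^2 + (3t)^2 = 15
  t^2 * 18 = 15
  t = sqrt(15/18)
Maximum = 3*x + 3*y = (3^2 + 3^2)*t = 18 * sqrt(15/18) = sqrt(270)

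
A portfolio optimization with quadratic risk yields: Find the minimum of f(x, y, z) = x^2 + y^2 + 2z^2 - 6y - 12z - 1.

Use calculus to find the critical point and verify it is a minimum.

f(x,y,z) = x^2 + y^2 + 2z^2 - 6y - 12z - 1
df/dx = 2x + (0) = 0 => x = 0
df/dy = 2y + (-6) = 0 => y = 3
df/dz = 4z + (-12) = 0 => z = 3
f(0,3,3) = 1*(0)^2 + 1*(3)^2 + 2*(3)^2 + -6*(3) + -12*(3) + -1 = -28
Hessian is diagonal with entries 2, 2, 4 > 0, confirmed minimum.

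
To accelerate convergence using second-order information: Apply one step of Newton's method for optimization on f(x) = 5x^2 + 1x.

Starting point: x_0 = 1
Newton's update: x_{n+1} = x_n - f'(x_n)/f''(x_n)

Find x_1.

f(x) = 5x^2 + 1x
f'(x) = 10x + (1), f''(x) = 10
Newton step: x_1 = x_0 - f'(x_0)/f''(x_0)
f'(1) = 11
x_1 = 1 - 11/10 = -1/10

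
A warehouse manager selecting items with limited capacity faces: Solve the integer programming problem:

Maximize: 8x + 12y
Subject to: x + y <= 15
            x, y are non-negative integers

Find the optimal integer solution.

Objective: 8x + 12y, constraint: x + y <= 15
Coefficient of y is 12 > coefficient of x is 8, so allocate the entire budget to y.
Optimal: x = 0, y = 15, value = 180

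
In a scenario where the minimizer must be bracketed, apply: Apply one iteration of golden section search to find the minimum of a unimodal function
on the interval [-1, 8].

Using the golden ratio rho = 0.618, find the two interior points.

Golden section search on [-1, 8].
Golden ratio rho = 0.618 (approx).
Interior points:
  x_1 = -1 + (1-0.618)*9 = 2.4380
  x_2 = -1 + 0.618*9 = 4.5620
Compare f(x_1) and f(x_2) to determine which subinterval to keep.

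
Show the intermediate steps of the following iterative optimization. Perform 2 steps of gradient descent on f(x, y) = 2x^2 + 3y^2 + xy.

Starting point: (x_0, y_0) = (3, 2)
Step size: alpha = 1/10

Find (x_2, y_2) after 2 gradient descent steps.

f(x,y) = 2x^2 + 3y^2 + xy
grad_x = 4x + 1y, grad_y = 6y + 1x
Step 1: grad = (14, 15), (8/5, 1/2)
Step 2: grad = (69/10, 23/5), (91/100, 1/25)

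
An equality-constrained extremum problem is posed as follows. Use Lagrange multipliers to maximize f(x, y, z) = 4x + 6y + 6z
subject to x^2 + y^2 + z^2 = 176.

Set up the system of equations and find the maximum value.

Lagrange conditions: 4 = 2*lambda*x, 6 = 2*lambda*y, 6 = 2*lambda*z
So x:4 = y:6 = z:6, i.e. x = 4t, y = 6t, z = 6t
Constraint: t^2*(4^2 + 6^2 + 6^2) = 176
  t^2 * 88 = 176  =>  t = sqrt(2)
Maximum = 4*4t + 6*6t + 6*6t = 88*sqrt(2) = sqrt(15488)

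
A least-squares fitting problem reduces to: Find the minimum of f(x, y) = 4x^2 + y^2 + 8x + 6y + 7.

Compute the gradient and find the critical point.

f(x,y) = 4x^2 + y^2 + 8x + 6y + 7
df/dx = 8x + (8) = 0  =>  x = -1
df/dy = 2y + (6) = 0  =>  y = -3
f(-1, -3) = 4*(-1)^2 + 1*(-3)^2 + 8*(-1) + 6*(-3) + 7 = -6
Hessian is diagonal with entries 8, 2 > 0, so this is a minimum.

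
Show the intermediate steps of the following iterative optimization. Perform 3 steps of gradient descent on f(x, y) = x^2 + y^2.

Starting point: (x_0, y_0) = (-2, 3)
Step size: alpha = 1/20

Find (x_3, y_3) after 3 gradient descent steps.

f(x,y) = x^2 + y^2
grad_x = 2x + 0y, grad_y = 2y + 0x
Step 1: grad = (-4, 6), (-9/5, 27/10)
Step 2: grad = (-18/5, 27/5), (-81/50, 243/100)
Step 3: grad = (-81/25, 243/50), (-729/500, 2187/1000)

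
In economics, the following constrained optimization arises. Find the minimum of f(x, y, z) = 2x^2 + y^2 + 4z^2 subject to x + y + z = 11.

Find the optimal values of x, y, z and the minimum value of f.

Using Lagrange multipliers on f = 2x^2 + y^2 + 4z^2 with constraint x + y + z = 11:
Conditions: 2*2*x = lambda, 2*1*y = lambda, 2*4*z = lambda
So x = lambda/4, y = lambda/2, z = lambda/8
Substituting into constraint: lambda * (7/8) = 11
lambda = 88/7
x = 22/7, y = 44/7, z = 11/7
Minimum value = 484/7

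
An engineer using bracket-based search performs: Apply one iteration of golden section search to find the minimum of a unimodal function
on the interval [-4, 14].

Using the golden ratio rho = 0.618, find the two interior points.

Golden section search on [-4, 14].
Golden ratio rho = 0.618 (approx).
Interior points:
  x_1 = -4 + (1-0.618)*18 = 2.8760
  x_2 = -4 + 0.618*18 = 7.1240
Compare f(x_1) and f(x_2) to determine which subinterval to keep.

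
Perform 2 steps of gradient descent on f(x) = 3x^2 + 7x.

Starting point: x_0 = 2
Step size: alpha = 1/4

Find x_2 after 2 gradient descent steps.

f(x) = 3x^2 + 7x, f'(x) = 6x + (7)
Step 1: f'(2) = 19, x_1 = 2 - 1/4 * 19 = -11/4
Step 2: f'(-11/4) = -19/2, x_2 = -11/4 - 1/4 * -19/2 = -3/8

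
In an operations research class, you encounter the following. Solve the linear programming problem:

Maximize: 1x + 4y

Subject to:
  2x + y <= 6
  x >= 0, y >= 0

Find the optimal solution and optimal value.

The feasible region has vertices at [(0, 0), (3, 0), (0, 6)].
Checking objective 1x + 4y at each vertex:
  (0, 0): 1*0 + 4*0 = 0
  (3, 0): 1*3 + 4*0 = 3
  (0, 6): 1*0 + 4*6 = 24
Maximum is 24 at (0, 6).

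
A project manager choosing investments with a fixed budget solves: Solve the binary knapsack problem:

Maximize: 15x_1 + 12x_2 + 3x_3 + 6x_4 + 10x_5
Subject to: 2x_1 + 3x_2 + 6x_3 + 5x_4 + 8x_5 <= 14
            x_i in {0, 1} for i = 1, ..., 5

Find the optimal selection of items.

Items: item 1 (v=15, w=2), item 2 (v=12, w=3), item 3 (v=3, w=6), item 4 (v=6, w=5), item 5 (v=10, w=8)
Capacity: 14
Checking all 32 subsets (w = total weight, v = total value):
  {}: w = 0, v = 0
  {1}: w = 2, v = 15
  {2}: w = 3, v = 12
  {3}: w = 6, v = 3
  {4}: w = 5, v = 6
  {5}: w = 8, v = 10
  {1, 2}: w = 5, v = 27
  {1, 3}: w = 8, v = 18
  {1, 4}: w = 7, v = 21
  {1, 5}: w = 10, v = 25
  {2, 3}: w = 9, v = 15
  {2, 4}: w = 8, v = 18
  {2, 5}: w = 11, v = 22
  {3, 4}: w = 11, v = 9
  {3, 5}: w = 14, v = 13
  {4, 5}: w = 13, v = 16
  {1, 2, 3}: w = 11, v = 30
  {1, 2, 4}: w = 10, v = 33
  {1, 2, 5}: w = 13, v = 37
  {1, 3, 4}: w = 13, v = 24
  {1, 3, 5}: w = 16 > 14, infeasible
  {1, 4, 5}: w = 15 > 14, infeasible
  {2, 3, 4}: w = 14, v = 21
  {2, 3, 5}: w = 17 > 14, infeasible
  {2, 4, 5}: w = 16 > 14, infeasible
  {3, 4, 5}: w = 19 > 14, infeasible
  {1, 2, 3, 4}: w = 16 > 14, infeasible
  {1, 2, 3, 5}: w = 19 > 14, infeasible
  {1, 2, 4, 5}: w = 18 > 14, infeasible
  {1, 3, 4, 5}: w = 21 > 14, infeasible
  {2, 3, 4, 5}: w = 22 > 14, infeasible
  {1, 2, 3, 4, 5}: w = 24 > 14, infeasible
Best feasible subset: items [1, 2, 5]
Total weight: 13 <= 14, total value: 37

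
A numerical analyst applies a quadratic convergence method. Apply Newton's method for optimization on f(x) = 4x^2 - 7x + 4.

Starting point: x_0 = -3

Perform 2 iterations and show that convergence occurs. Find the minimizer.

f(x) = 4x^2 - 7x + 4, f'(x) = 8x + (-7), f''(x) = 8
Step 1: f'(-3) = -31, x_1 = -3 - -31/8 = 7/8
Step 2: f'(7/8) = 0, x_2 = 7/8 (converged)
Newton's method converges in 1 step for quadratics.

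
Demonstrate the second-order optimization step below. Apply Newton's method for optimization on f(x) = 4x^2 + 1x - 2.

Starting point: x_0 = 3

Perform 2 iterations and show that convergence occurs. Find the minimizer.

f(x) = 4x^2 + 1x - 2, f'(x) = 8x + (1), f''(x) = 8
Step 1: f'(3) = 25, x_1 = 3 - 25/8 = -1/8
Step 2: f'(-1/8) = 0, x_2 = -1/8 (converged)
Newton's method converges in 1 step for quadratics.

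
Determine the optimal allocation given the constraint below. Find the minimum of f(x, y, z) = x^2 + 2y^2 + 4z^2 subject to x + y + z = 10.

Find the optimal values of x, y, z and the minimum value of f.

Using Lagrange multipliers on f = x^2 + 2y^2 + 4z^2 with constraint x + y + z = 10:
Conditions: 2*1*x = lambda, 2*2*y = lambda, 2*4*z = lambda
So x = lambda/2, y = lambda/4, z = lambda/8
Substituting into constraint: lambda * (7/8) = 10
lambda = 80/7
x = 40/7, y = 20/7, z = 10/7
Minimum value = 400/7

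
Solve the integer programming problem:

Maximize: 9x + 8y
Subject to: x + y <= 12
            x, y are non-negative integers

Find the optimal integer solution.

Objective: 9x + 8y, constraint: x + y <= 12
Coefficient of x is 9 >= coefficient of y is 8, so allocate the entire budget to x.
Optimal: x = 12, y = 0, value = 108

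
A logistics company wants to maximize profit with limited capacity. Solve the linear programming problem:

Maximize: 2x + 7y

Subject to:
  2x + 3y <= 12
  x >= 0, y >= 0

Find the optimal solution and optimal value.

The feasible region has vertices at [(0, 0), (6, 0), (0, 4)].
Checking objective 2x + 7y at each vertex:
  (0, 0): 2*0 + 7*0 = 0
  (6, 0): 2*6 + 7*0 = 12
  (0, 4): 2*0 + 7*4 = 28
Maximum is 28 at (0, 4).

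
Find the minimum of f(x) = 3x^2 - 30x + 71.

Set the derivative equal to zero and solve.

f(x) = 3x^2 - 30x + 71
f'(x) = 6x + (-30) = 0
x = 30/6 = 5
f(5) = -4
Since f''(x) = 6 > 0, this is a minimum.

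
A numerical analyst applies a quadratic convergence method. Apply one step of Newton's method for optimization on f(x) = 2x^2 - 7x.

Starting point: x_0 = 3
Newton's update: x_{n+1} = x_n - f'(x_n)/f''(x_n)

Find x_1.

f(x) = 2x^2 - 7x
f'(x) = 4x + (-7), f''(x) = 4
Newton step: x_1 = x_0 - f'(x_0)/f''(x_0)
f'(3) = 5
x_1 = 3 - 5/4 = 7/4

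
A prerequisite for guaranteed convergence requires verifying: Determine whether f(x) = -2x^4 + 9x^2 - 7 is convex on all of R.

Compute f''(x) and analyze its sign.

f(x) = -2x^4 + 9x^2 - 7
f'(x) = -8x^3 + 18x
f''(x) = -24x^2 + 18
f''(x) = -24x^2 + 18 -> -inf as |x| -> inf
Therefore, f is not globally convex on R.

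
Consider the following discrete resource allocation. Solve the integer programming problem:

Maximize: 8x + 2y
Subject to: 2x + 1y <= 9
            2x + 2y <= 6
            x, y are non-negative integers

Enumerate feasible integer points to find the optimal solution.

Constraint 1: 2x + 1y <= 9
Constraint 2: 2x + 2y <= 6
Feasible x range (need y >= 0): 0 <= x <= min(9/2, 6/2) => x in {0, ..., 3}.
Enumerate feasible integer points row by row (the coefficient of y is 2 > 0, so for each x the largest feasible y gives the best value):
  x = 0: y <= min((9 - 2*0)/1, (6 - 2*0)/2) => y in {0, ..., 3}; best 8*0 + 2*3 = 6
  x = 1: y <= min((9 - 2*1)/1, (6 - 2*1)/2) => y in {0, ..., 2}; best 8*1 + 2*2 = 12
  x = 2: y <= min((9 - 2*2)/1, (6 - 2*2)/2) => y in {0, ..., 1}; best 8*2 + 2*1 = 18
  x = 3: y <= min((9 - 2*3)/1, (6 - 2*3)/2) => y in {0}; best 8*3 + 2*0 = 24
The maximum 8x + 2y = 24 is achieved at x = 3, y = 0.
Check: 2*3 + 1*0 = 6 <= 9 and 2*3 + 2*0 = 6 <= 6.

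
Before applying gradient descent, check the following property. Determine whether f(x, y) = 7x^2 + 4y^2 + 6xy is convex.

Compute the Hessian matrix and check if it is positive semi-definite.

f(x,y) = 7x^2 + 4y^2 + 6xy
Hessian H = [[14, 6], [6, 8]]
trace(H) = 22, det(H) = 76
Eigenvalues: (22 +/- sqrt(180)) / 2 = 17.71, 4.292
Since both eigenvalues > 0, f is convex.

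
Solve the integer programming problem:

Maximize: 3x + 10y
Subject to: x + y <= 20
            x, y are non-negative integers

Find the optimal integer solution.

Objective: 3x + 10y, constraint: x + y <= 20
Coefficient of y is 10 > coefficient of x is 3, so allocate the entire budget to y.
Optimal: x = 0, y = 20, value = 200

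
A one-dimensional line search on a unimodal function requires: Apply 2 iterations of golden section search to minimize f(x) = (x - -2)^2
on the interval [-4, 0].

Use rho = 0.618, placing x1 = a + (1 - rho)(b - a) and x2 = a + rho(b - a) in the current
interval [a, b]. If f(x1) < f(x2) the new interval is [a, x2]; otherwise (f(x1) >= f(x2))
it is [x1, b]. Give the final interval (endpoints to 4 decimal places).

Golden section search for min of f(x) = (x - -2)^2 on [-4, 0].
Each step: x1 = a + (1 - rho)(b - a), x2 = a + rho(b - a); if f(x1) < f(x2) keep [a, x2], otherwise keep [x1, b].
Step 1: [-4.0000, 0.0000], x1=-2.4720 (f=0.2228), x2=-1.5280 (f=0.2228); f(x1) = f(x2) (tie, not '<') => keep [-2.4720, 0.0000]
Step 2: [-2.4720, 0.0000], x1=-1.5277 (f=0.2231), x2=-0.9443 (f=1.1145); f(x1) < f(x2) => keep [-2.4720, -0.9443]
Final interval: [-2.4720, -0.9443]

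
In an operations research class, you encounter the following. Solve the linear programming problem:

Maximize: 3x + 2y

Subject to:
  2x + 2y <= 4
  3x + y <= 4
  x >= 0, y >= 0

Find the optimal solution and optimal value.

Feasible vertices: (0, 0), (0, 2), (1, 1), (4/3, 0)
Objective 3x + 2y at each:
  (0, 0): 0
  (0, 2): 4
  (1, 1): 5
  (4/3, 0): 4
Maximum is 5 at (1, 1).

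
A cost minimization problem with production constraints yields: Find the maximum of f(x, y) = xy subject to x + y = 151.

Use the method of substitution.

Substitute y = 151 - x into f(x,y) = xy:
g(x) = x(151 - x) = 151x - x^2
g'(x) = 151 - 2x = 0  =>  x = 151/2
y = 151 - 151/2 = 151/2
Maximum value = (151/2) * (151/2) = 22801/4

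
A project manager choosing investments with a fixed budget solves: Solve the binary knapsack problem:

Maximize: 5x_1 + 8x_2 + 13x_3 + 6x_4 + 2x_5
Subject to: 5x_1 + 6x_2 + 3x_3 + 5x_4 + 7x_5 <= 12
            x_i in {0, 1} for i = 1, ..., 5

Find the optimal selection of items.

Items: item 1 (v=5, w=5), item 2 (v=8, w=6), item 3 (v=13, w=3), item 4 (v=6, w=5), item 5 (v=2, w=7)
Capacity: 12
Checking all 32 subsets (w = total weight, v = total value):
  {}: w = 0, v = 0
  {1}: w = 5, v = 5
  {2}: w = 6, v = 8
  {3}: w = 3, v = 13
  {4}: w = 5, v = 6
  {5}: w = 7, v = 2
  {1, 2}: w = 11, v = 13
  {1, 3}: w = 8, v = 18
  {1, 4}: w = 10, v = 11
  {1, 5}: w = 12, v = 7
  {2, 3}: w = 9, v = 21
  {2, 4}: w = 11, v = 14
  {2, 5}: w = 13 > 12, infeasible
  {3, 4}: w = 8, v = 19
  {3, 5}: w = 10, v = 15
  {4, 5}: w = 12, v = 8
  {1, 2, 3}: w = 14 > 12, infeasible
  {1, 2, 4}: w = 16 > 12, infeasible
  {1, 2, 5}: w = 18 > 12, infeasible
  {1, 3, 4}: w = 13 > 12, infeasible
  {1, 3, 5}: w = 15 > 12, infeasible
  {1, 4, 5}: w = 17 > 12, infeasible
  {2, 3, 4}: w = 14 > 12, infeasible
  {2, 3, 5}: w = 16 > 12, infeasible
  {2, 4, 5}: w = 18 > 12, infeasible
  {3, 4, 5}: w = 15 > 12, infeasible
  {1, 2, 3, 4}: w = 19 > 12, infeasible
  {1, 2, 3, 5}: w = 21 > 12, infeasible
  {1, 2, 4, 5}: w = 23 > 12, infeasible
  {1, 3, 4, 5}: w = 20 > 12, infeasible
  {2, 3, 4, 5}: w = 21 > 12, infeasible
  {1, 2, 3, 4, 5}: w = 26 > 12, infeasible
Best feasible subset: items [2, 3]
Total weight: 9 <= 12, total value: 21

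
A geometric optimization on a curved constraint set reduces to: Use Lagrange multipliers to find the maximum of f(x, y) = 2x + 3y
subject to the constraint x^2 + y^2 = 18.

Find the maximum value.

Set up Lagrange conditions: grad f = lambda * grad g
  2 = 2*lambda*x
  3 = 2*lambda*y
From these: x/y = 2/3, so x = 2t, y = 3t for some t.
Substitute into constraint: (2t)^2 + (3t)^2 = 18
  t^2 * 13 = 18
  t = sqrt(18/13)
Maximum = 2*x + 3*y = (2^2 + 3^2)*t = 13 * sqrt(18/13) = sqrt(234)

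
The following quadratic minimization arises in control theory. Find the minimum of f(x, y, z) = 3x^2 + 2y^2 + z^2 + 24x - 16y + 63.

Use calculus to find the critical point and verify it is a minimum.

f(x,y,z) = 3x^2 + 2y^2 + z^2 + 24x - 16y + 63
df/dx = 6x + (24) = 0 => x = -4
df/dy = 4y + (-16) = 0 => y = 4
df/dz = 2z + (0) = 0 => z = 0
f(-4,4,0) = 3*(-4)^2 + 2*(4)^2 + 1*(0)^2 + 24*(-4) + -16*(4) + 63 = -17
Hessian is diagonal with entries 6, 4, 2 > 0, confirmed minimum.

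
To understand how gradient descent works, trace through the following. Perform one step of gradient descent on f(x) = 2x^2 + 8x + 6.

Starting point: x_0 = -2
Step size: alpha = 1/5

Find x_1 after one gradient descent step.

f(x) = 2x^2 + 8x + 6
f'(x) = 4x + 8
f'(-2) = 4*-2 + (8) = 0
x_1 = x_0 - alpha * f'(x_0) = -2 - 1/5 * 0 = -2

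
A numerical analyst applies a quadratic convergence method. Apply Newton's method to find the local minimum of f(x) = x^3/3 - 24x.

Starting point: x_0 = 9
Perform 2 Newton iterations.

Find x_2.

f(x) = x^3/3 - 24x
f'(x) = x^2 - 24, f''(x) = 2x
Newton update: x_{n+1} = x_n - (x_n^2 - 24)/(2*x_n)
Step 1: x_0 = 9, f'=57, f''=18, x_1 = 35/6
Step 2: x_1 = 35/6, f'=361/36, f''=35/3, x_2 = 2089/420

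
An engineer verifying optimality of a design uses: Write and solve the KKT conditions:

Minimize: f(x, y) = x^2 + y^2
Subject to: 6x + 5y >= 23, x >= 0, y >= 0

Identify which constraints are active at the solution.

KKT conditions for min x^2 + y^2 s.t. 6x + 5y >= 23, x >= 0, y >= 0:
Stationarity: 2x = mu*6 + mu_x, 2y = mu*5 + mu_y, with mu, mu_x, mu_y >= 0
Complementary slackness: mu*(6x + 5y - 23) = 0, mu_x*x = 0, mu_y*y = 0
(0, 0) is infeasible (6*0 + 5*0 < 23), so if mu = 0 stationarity would force x = mu_x/2 >= 0, y = mu_y/2 >= 0 with mu_x*x = mu_y*y = 0, i.e. x = y = 0: contradiction. Hence mu > 0 and 6x + 5y = 23 is active.
Try x > 0, y > 0 (so mu_x = mu_y = 0): x = 6*mu/2, y = 5*mu/2
Substitute: 6*(6*mu/2) + 5*(5*mu/2) = 23
  mu*61/2 = 23 => mu = 46/61
x* = 138/61 > 0, y* = 115/61 > 0, consistent with mu_x = mu_y = 0.
f is convex and the constraints are linear, so this KKT point is the global minimum.
f* = 529/61
Active constraints: 6x + 5y >= 23 (holds with equality, mu = 46/61 > 0); x >= 0 and y >= 0 are inactive (mu_x = mu_y = 0).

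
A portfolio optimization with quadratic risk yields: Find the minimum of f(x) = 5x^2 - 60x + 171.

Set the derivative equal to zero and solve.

f(x) = 5x^2 - 60x + 171
f'(x) = 10x + (-60) = 0
x = 60/10 = 6
f(6) = -9
Since f''(x) = 10 > 0, this is a minimum.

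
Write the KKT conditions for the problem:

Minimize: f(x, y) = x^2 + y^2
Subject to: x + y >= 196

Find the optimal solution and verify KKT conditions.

KKT conditions for min x^2 + y^2 s.t. x + y >= 196:
Stationarity: 2x = mu, 2y = mu
So x = y = mu/2.
Complementary slackness: mu*(x + y - 196) = 0
Primal feasibility: x + y >= 196; dual feasibility: mu >= 0
If mu = 0 then x = y = 0, but 0 + 0 < 196 is infeasible, so the constraint is active.
Constraint active: x + y = 2*(mu/2) = 196 => mu = 196
x = y = 98, f = 19208
Verify: stationarity 2*98 = 196 = mu; primal 98 + 98 = 196 >= 196; dual mu = 196 >= 0; complementary slackness 196*(196 - 196) = 0. All KKT conditions hold.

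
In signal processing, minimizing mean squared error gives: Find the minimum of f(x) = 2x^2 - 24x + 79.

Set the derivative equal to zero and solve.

f(x) = 2x^2 - 24x + 79
f'(x) = 4x + (-24) = 0
x = 24/4 = 6
f(6) = 7
Since f''(x) = 4 > 0, this is a minimum.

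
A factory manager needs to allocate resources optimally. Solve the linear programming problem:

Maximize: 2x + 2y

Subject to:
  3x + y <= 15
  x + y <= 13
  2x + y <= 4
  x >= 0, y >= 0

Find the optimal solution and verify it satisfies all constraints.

Feasible vertices: (0, 0), (0, 4), (2, 0)
Objective 2x + 2y at each vertex:
  (0, 0): 0
  (0, 4): 8
  (2, 0): 4
Maximum is 8 at (0, 4).
Verify constraints at (x, y) = (0, 4):
  3*0 + 1*4 = 4 <= 15
  1*0 + 1*4 = 4 <= 13
  2*0 + 1*4 = 4 <= 4 (active)
  x = 0 >= 0, y = 4 >= 0. All constraints satisfied.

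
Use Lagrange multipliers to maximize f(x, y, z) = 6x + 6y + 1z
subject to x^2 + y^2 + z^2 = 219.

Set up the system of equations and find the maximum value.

Lagrange conditions: 6 = 2*lambda*x, 6 = 2*lambda*y, 1 = 2*lambda*z
So x:6 = y:6 = z:1, i.e. x = 6t, y = 6t, z = 1t
Constraint: t^2*(6^2 + 6^2 + 1^2) = 219
  t^2 * 73 = 219  =>  t = sqrt(3)
Maximum = 6*6t + 6*6t + 1*1t = 73*sqrt(3) = sqrt(15987)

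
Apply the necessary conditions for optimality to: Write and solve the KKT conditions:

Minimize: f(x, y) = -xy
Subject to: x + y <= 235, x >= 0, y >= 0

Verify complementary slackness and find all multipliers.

Problem: min -xy s.t. x + y <= 235 (multiplier lambda), x >= 0 (mu_x), y >= 0 (mu_y)
KKT stationarity: -y + lambda - mu_x = 0, -x + lambda - mu_y = 0, with lambda, mu_x, mu_y >= 0
Complementary slackness: lambda*(x + y - 235) = 0, mu_x*x = 0, mu_y*y = 0
If lambda = 0: y = -mu_x <= 0 and x = -mu_y <= 0 force x = y = 0 with f = 0; but x = y = 235/2 is feasible with f = -55225/4 < 0, so this is not the minimum. Hence lambda > 0 and x + y = 235.
Try x > 0, y > 0 (so mu_x = mu_y = 0): y = lambda, x = lambda => x = y = lambda
x + y = 235 => 2*lambda = 235 => lambda = 235/2
x* = y* = 235/2 > 0, consistent with mu_x = mu_y = 0.
(Any feasible point with x = 0 or y = 0 has f = 0 > -55225/4, so the minimum is not on those boundaries.)
min(-xy) = -55225/4 (i.e. max xy = 55225/4)
Multipliers: lambda = 235/2, mu_x = 0, mu_y = 0
Complementary slackness: lambda*(x + y - 235) = 235/2*(235/2 + 235/2 - 235) = 0, mu_x*x = 0*235/2 = 0, mu_y*y = 0*235/2 = 0. Satisfied.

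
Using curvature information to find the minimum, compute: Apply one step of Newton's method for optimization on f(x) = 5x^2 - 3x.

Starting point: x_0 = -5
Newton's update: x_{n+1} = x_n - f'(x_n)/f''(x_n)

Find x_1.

f(x) = 5x^2 - 3x
f'(x) = 10x + (-3), f''(x) = 10
Newton step: x_1 = x_0 - f'(x_0)/f''(x_0)
f'(-5) = -53
x_1 = -5 - -53/10 = 3/10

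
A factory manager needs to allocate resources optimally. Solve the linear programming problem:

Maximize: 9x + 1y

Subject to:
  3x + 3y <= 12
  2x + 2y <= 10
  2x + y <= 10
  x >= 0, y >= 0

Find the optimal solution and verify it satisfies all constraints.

Feasible vertices: (0, 0), (0, 4), (4, 0)
Objective 9x + 1y at each vertex:
  (0, 0): 0
  (0, 4): 4
  (4, 0): 36
Maximum is 36 at (4, 0).
Verify constraints at (x, y) = (4, 0):
  3*4 + 3*0 = 12 <= 12 (active)
  2*4 + 2*0 = 8 <= 10
  2*4 + 1*0 = 8 <= 10
  x = 4 >= 0, y = 0 >= 0. All constraints satisfied.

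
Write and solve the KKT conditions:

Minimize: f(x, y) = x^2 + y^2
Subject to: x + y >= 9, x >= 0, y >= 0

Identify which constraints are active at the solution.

KKT conditions for min x^2 + y^2 s.t. 1x + 1y >= 9, x >= 0, y >= 0:
Stationarity: 2x = mu*1 + mu_x, 2y = mu*1 + mu_y, with mu, mu_x, mu_y >= 0
Complementary slackness: mu*(x + y - 9) = 0, mu_x*x = 0, mu_y*y = 0
(0, 0) is infeasible (1*0 + 1*0 < 9), so if mu = 0 stationarity would force x = mu_x/2 >= 0, y = mu_y/2 >= 0 with mu_x*x = mu_y*y = 0, i.e. x = y = 0: contradiction. Hence mu > 0 and x + y = 9 is active.
Try x > 0, y > 0 (so mu_x = mu_y = 0): x = 1*mu/2, y = 1*mu/2
Substitute: 1*(1*mu/2) + 1*(1*mu/2) = 9
  mu*2/2 = 9 => mu = 9
x* = 9/2 > 0, y* = 9/2 > 0, consistent with mu_x = mu_y = 0.
f is convex and the constraints are linear, so this KKT point is the global minimum.
f* = 81/2
Active constraints: x + y >= 9 (holds with equality, mu = 9 > 0); x >= 0 and y >= 0 are inactive (mu_x = mu_y = 0).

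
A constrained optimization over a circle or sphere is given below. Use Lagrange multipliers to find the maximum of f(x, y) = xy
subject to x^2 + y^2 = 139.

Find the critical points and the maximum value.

Lagrange conditions: y = 2*lambda*x and x = 2*lambda*y
If x = 0 then y = 0, violating the constraint, so x, y != 0.
Dividing: y/x = x/y => x^2 = y^2 => y = x or y = -x
Constraint: 2x^2 = 139 => x^2 = 139/2 => x = +/-sqrt(139/2)
Critical points: (sqrt(139/2), sqrt(139/2)), (-sqrt(139/2), -sqrt(139/2)), (sqrt(139/2), -sqrt(139/2)), (-sqrt(139/2), sqrt(139/2))
  y = x:  xy = x^2 = 139/2  at (sqrt(139/2), sqrt(139/2)) and (-sqrt(139/2), -sqrt(139/2))
  y = -x: xy = -x^2 = -139/2 at (sqrt(139/2), -sqrt(139/2)) and (-sqrt(139/2), sqrt(139/2))
Maximum xy = 139/2 at (sqrt(139/2), sqrt(139/2)) and (-sqrt(139/2), -sqrt(139/2))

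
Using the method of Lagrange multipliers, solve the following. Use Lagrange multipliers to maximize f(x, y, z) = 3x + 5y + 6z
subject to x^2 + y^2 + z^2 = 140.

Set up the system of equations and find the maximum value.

Lagrange conditions: 3 = 2*lambda*x, 5 = 2*lambda*y, 6 = 2*lambda*z
So x:3 = y:5 = z:6, i.e. x = 3t, y = 5t, z = 6t
Constraint: t^2*(3^2 + 5^2 + 6^2) = 140
  t^2 * 70 = 140  =>  t = sqrt(2)
Maximum = 3*3t + 5*5t + 6*6t = 70*sqrt(2) = sqrt(9800)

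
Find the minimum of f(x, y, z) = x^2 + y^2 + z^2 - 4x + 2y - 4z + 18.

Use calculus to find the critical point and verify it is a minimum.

f(x,y,z) = x^2 + y^2 + z^2 - 4x + 2y - 4z + 18
df/dx = 2x + (-4) = 0 => x = 2
df/dy = 2y + (2) = 0 => y = -1
df/dz = 2z + (-4) = 0 => z = 2
f(2,-1,2) = 1*(2)^2 + 1*(-1)^2 + 1*(2)^2 + -4*(2) + 2*(-1) + -4*(2) + 18 = 9
Hessian is diagonal with entries 2, 2, 2 > 0, confirmed minimum.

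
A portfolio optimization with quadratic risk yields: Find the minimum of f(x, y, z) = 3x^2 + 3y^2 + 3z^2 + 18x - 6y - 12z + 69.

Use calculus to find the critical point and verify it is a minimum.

f(x,y,z) = 3x^2 + 3y^2 + 3z^2 + 18x - 6y - 12z + 69
df/dx = 6x + (18) = 0 => x = -3
df/dy = 6y + (-6) = 0 => y = 1
df/dz = 6z + (-12) = 0 => z = 2
f(-3,1,2) = 3*(-3)^2 + 3*(1)^2 + 3*(2)^2 + 18*(-3) + -6*(1) + -12*(2) + 69 = 27
Hessian is diagonal with entries 6, 6, 6 > 0, confirmed minimum.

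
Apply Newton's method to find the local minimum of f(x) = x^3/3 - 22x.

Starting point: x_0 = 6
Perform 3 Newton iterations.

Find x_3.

f(x) = x^3/3 - 22x
f'(x) = x^2 - 22, f''(x) = 2x
Newton update: x_{n+1} = x_n - (x_n^2 - 22)/(2*x_n)
Step 1: x_0 = 6, f'=14, f''=12, x_1 = 29/6
Step 2: x_1 = 29/6, f'=49/36, f''=29/3, x_2 = 1633/348
Step 3: x_2 = 1633/348, f'=2401/121104, f''=1633/174, x_3 = 5330977/1136568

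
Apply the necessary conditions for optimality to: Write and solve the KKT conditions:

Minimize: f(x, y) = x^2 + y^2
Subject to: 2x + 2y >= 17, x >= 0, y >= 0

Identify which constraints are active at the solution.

KKT conditions for min x^2 + y^2 s.t. 2x + 2y >= 17, x >= 0, y >= 0:
Stationarity: 2x = mu*2 + mu_x, 2y = mu*2 + mu_y, with mu, mu_x, mu_y >= 0
Complementary slackness: mu*(2x + 2y - 17) = 0, mu_x*x = 0, mu_y*y = 0
(0, 0) is infeasible (2*0 + 2*0 < 17), so if mu = 0 stationarity would force x = mu_x/2 >= 0, y = mu_y/2 >= 0 with mu_x*x = mu_y*y = 0, i.e. x = y = 0: contradiction. Hence mu > 0 and 2x + 2y = 17 is active.
Try x > 0, y > 0 (so mu_x = mu_y = 0): x = 2*mu/2, y = 2*mu/2
Substitute: 2*(2*mu/2) + 2*(2*mu/2) = 17
  mu*8/2 = 17 => mu = 17/4
x* = 17/4 > 0, y* = 17/4 > 0, consistent with mu_x = mu_y = 0.
f is convex and the constraints are linear, so this KKT point is the global minimum.
f* = 289/8
Active constraints: 2x + 2y >= 17 (holds with equality, mu = 17/4 > 0); x >= 0 and y >= 0 are inactive (mu_x = mu_y = 0).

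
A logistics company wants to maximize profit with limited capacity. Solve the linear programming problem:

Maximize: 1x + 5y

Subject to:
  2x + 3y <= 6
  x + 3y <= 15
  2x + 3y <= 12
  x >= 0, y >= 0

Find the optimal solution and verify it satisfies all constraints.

Feasible vertices: (0, 0), (0, 2), (3, 0)
Objective 1x + 5y at each vertex:
  (0, 0): 0
  (0, 2): 10
  (3, 0): 3
Maximum is 10 at (0, 2).
Verify constraints at (x, y) = (0, 2):
  2*0 + 3*2 = 6 <= 6 (active)
  1*0 + 3*2 = 6 <= 15
  2*0 + 3*2 = 6 <= 12
  x = 0 >= 0, y = 2 >= 0. All constraints satisfied.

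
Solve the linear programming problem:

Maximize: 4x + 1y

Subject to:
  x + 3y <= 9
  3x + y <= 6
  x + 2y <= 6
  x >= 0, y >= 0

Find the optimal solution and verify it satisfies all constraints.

Feasible vertices: (0, 0), (0, 3), (6/5, 12/5), (2, 0)
Objective 4x + 1y at each vertex:
  (0, 0): 0
  (0, 3): 3
  (6/5, 12/5): 36/5
  (2, 0): 8
Maximum is 8 at (2, 0).
Verify constraints at (x, y) = (2, 0):
  1*2 + 3*0 = 2 <= 9
  3*2 + 1*0 = 6 <= 6 (active)
  1*2 + 2*0 = 2 <= 6
  x = 2 >= 0, y = 0 >= 0. All constraints satisfied.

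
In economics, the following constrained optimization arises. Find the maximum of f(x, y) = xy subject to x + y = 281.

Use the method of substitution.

Substitute y = 281 - x into f(x,y) = xy:
g(x) = x(281 - x) = 281x - x^2
g'(x) = 281 - 2x = 0  =>  x = 281/2
y = 281 - 281/2 = 281/2
Maximum value = (281/2) * (281/2) = 78961/4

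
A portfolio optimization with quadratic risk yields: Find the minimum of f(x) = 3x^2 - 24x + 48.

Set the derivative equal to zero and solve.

f(x) = 3x^2 - 24x + 48
f'(x) = 6x + (-24) = 0
x = 24/6 = 4
f(4) = 0
Since f''(x) = 6 > 0, this is a minimum.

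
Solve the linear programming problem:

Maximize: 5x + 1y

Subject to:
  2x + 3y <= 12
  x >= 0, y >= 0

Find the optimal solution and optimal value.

The feasible region has vertices at [(0, 0), (6, 0), (0, 4)].
Checking objective 5x + 1y at each vertex:
  (0, 0): 5*0 + 1*0 = 0
  (6, 0): 5*6 + 1*0 = 30
  (0, 4): 5*0 + 1*4 = 4
Maximum is 30 at (6, 0).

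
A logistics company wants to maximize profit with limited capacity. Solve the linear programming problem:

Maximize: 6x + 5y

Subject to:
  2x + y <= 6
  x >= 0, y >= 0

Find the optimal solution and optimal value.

The feasible region has vertices at [(0, 0), (3, 0), (0, 6)].
Checking objective 6x + 5y at each vertex:
  (0, 0): 6*0 + 5*0 = 0
  (3, 0): 6*3 + 5*0 = 18
  (0, 6): 6*0 + 5*6 = 30
Maximum is 30 at (0, 6).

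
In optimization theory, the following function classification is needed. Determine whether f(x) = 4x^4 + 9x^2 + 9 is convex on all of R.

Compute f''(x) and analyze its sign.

f(x) = 4x^4 + 9x^2 + 9
f'(x) = 16x^3 + 18x
f''(x) = 48x^2 + 18
f''(x) = 48x^2 + 18 >= 18 > 0 for all x
Therefore, f is convex on R.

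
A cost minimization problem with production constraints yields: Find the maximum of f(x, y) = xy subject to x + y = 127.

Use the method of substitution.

Substitute y = 127 - x into f(x,y) = xy:
g(x) = x(127 - x) = 127x - x^2
g'(x) = 127 - 2x = 0  =>  x = 127/2
y = 127 - 127/2 = 127/2
Maximum value = (127/2) * (127/2) = 16129/4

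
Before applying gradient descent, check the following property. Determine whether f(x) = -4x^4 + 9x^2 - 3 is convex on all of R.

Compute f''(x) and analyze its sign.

f(x) = -4x^4 + 9x^2 - 3
f'(x) = -16x^3 + 18x
f''(x) = -48x^2 + 18
f''(x) = -48x^2 + 18 -> -inf as |x| -> inf
Therefore, f is not globally convex on R.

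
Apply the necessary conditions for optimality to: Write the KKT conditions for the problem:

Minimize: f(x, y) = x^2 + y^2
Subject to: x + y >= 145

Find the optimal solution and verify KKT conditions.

KKT conditions for min x^2 + y^2 s.t. x + y >= 145:
Stationarity: 2x = mu, 2y = mu
So x = y = mu/2.
Complementary slackness: mu*(x + y - 145) = 0
Primal feasibility: x + y >= 145; dual feasibility: mu >= 0
If mu = 0 then x = y = 0, but 0 + 0 < 145 is infeasible, so the constraint is active.
Constraint active: x + y = 2*(mu/2) = 145 => mu = 145
x = y = 145/2, f = 21025/2
Verify: stationarity 2*(145/2) = 145 = mu; primal 145/2 + 145/2 = 145 >= 145; dual mu = 145 >= 0; complementary slackness 145*(145 - 145) = 0. All KKT conditions hold.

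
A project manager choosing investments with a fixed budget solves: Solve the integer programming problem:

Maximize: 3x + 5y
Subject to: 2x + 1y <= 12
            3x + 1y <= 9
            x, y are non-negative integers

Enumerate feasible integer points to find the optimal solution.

Constraint 1: 2x + 1y <= 12
Constraint 2: 3x + 1y <= 9
Feasible x range (need y >= 0): 0 <= x <= min(12/2, 9/3) => x in {0, ..., 3}.
Enumerate feasible integer points row by row (the coefficient of y is 5 > 0, so for each x the largest feasible y gives the best value):
  x = 0: y <= min((12 - 2*0)/1, (9 - 3*0)/1) => y in {0, ..., 9}; best 3*0 + 5*9 = 45
  x = 1: y <= min((12 - 2*1)/1, (9 - 3*1)/1) => y in {0, ..., 6}; best 3*1 + 5*6 = 33
  x = 2: y <= min((12 - 2*2)/1, (9 - 3*2)/1) => y in {0, ..., 3}; best 3*2 + 5*3 = 21
  x = 3: y <= min((12 - 2*3)/1, (9 - 3*3)/1) => y in {0}; best 3*3 + 5*0 = 9
The maximum 3x + 5y = 45 is achieved at x = 0, y = 9.
Check: 2*0 + 1*9 = 9 <= 12 and 3*0 + 1*9 = 9 <= 9.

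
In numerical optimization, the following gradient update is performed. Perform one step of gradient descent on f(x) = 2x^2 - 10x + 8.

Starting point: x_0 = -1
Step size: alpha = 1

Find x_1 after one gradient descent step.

f(x) = 2x^2 - 10x + 8
f'(x) = 4x - 10
f'(-1) = 4*-1 + (-10) = -14
x_1 = x_0 - alpha * f'(x_0) = -1 - 1 * -14 = 13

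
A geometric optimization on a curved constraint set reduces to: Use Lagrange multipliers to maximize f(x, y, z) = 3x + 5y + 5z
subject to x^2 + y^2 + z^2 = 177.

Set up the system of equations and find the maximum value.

Lagrange conditions: 3 = 2*lambda*x, 5 = 2*lambda*y, 5 = 2*lambda*z
So x:3 = y:5 = z:5, i.e. x = 3t, y = 5t, z = 5t
Constraint: t^2*(3^2 + 5^2 + 5^2) = 177
  t^2 * 59 = 177  =>  t = sqrt(3)
Maximum = 3*3t + 5*5t + 5*5t = 59*sqrt(3) = sqrt(10443)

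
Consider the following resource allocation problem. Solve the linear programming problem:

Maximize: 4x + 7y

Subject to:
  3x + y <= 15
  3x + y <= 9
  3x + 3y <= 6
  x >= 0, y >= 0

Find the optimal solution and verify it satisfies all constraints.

Feasible vertices: (0, 0), (0, 2), (2, 0)
Objective 4x + 7y at each vertex:
  (0, 0): 0
  (0, 2): 14
  (2, 0): 8
Maximum is 14 at (0, 2).
Verify constraints at (x, y) = (0, 2):
  3*0 + 1*2 = 2 <= 15
  3*0 + 1*2 = 2 <= 9
  3*0 + 3*2 = 6 <= 6 (active)
  x = 0 >= 0, y = 2 >= 0. All constraints satisfied.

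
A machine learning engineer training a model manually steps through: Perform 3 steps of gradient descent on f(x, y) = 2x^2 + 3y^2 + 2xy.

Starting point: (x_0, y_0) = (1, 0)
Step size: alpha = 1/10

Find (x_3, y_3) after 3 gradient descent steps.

f(x,y) = 2x^2 + 3y^2 + 2xy
grad_x = 4x + 2y, grad_y = 6y + 2x
Step 1: grad = (4, 2), (3/5, -1/5)
Step 2: grad = (2, 0), (2/5, -1/5)
Step 3: grad = (6/5, -2/5), (7/25, -4/25)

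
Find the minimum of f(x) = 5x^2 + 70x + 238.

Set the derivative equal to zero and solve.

f(x) = 5x^2 + 70x + 238
f'(x) = 10x + (70) = 0
x = -70/10 = -7
f(-7) = -7
Since f''(x) = 10 > 0, this is a minimum.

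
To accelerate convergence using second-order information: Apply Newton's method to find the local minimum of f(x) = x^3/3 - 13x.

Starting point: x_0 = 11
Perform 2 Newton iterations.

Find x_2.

f(x) = x^3/3 - 13x
f'(x) = x^2 - 13, f''(x) = 2x
Newton update: x_{n+1} = x_n - (x_n^2 - 13)/(2*x_n)
Step 1: x_0 = 11, f'=108, f''=22, x_1 = 67/11
Step 2: x_1 = 67/11, f'=2916/121, f''=134/11, x_2 = 3031/737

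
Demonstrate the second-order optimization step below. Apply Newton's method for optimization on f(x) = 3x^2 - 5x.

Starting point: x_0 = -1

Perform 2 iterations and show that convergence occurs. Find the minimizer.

f(x) = 3x^2 - 5x, f'(x) = 6x + (-5), f''(x) = 6
Step 1: f'(-1) = -11, x_1 = -1 - -11/6 = 5/6
Step 2: f'(5/6) = 0, x_2 = 5/6 (converged)
Newton's method converges in 1 step for quadratics.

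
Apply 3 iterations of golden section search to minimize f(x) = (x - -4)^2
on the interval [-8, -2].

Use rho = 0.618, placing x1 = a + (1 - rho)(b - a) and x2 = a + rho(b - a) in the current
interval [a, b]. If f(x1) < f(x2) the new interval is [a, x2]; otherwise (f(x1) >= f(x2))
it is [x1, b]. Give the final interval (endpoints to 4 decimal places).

Golden section search for min of f(x) = (x - -4)^2 on [-8, -2].
Each step: x1 = a + (1 - rho)(b - a), x2 = a + rho(b - a); if f(x1) < f(x2) keep [a, x2], otherwise keep [x1, b].
Step 1: [-8.0000, -2.0000], x1=-5.7080 (f=2.9173), x2=-4.2920 (f=0.0853); f(x1) > f(x2) => keep [-5.7080, -2.0000]
Step 2: [-5.7080, -2.0000], x1=-4.2915 (f=0.0850), x2=-3.4165 (f=0.3405); f(x1) < f(x2) => keep [-5.7080, -3.4165]
Step 3: [-5.7080, -3.4165], x1=-4.8326 (f=0.6933), x2=-4.2918 (f=0.0852); f(x1) > f(x2) => keep [-4.8326, -3.4165]
Final interval: [-4.8326, -3.4165]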